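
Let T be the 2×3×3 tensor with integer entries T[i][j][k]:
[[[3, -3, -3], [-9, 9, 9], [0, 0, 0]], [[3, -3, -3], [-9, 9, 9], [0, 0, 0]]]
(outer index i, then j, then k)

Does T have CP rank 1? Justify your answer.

Yes

The mode-1 fibre T[:,0,0] = [3, 3] gives a = (1, 1) (primitive direction); the mode-2 fibre T[0,:,0] = [3, -9, 0] gives b = (1, -3, 0); then c[k] = T[0,0,k] / (a[0]·b[0]) = [3, -3, -3] / 1 = (3, -3, -3).
Expanding (1, 1) ⊗ (1, -3, 0) ⊗ (3, -3, -3) reproduces all 18 entries of T, so T = (1, 1) ⊗ (1, -3, 0) ⊗ (3, -3, -3) and rank(T) ≤ 1.
Equivalently every frontal slice T[:,:,k] is c[k] times the rank-1 matrix (1, 1) ⊗ (1, -3, 0). So T has rank 1 (it is nonzero).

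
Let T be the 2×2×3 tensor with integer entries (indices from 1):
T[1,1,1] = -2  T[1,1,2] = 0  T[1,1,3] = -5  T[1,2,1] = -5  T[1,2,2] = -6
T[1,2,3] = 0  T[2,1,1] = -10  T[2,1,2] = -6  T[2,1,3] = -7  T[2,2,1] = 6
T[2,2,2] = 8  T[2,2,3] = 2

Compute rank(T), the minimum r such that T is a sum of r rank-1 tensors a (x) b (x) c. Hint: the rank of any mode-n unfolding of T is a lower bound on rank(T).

Lower bound: the mode-3 unfolding of T (rows indexed by k, columns by (i,j) = (1,1), (1,2), (2,1), (2,2)) is [[-2, -5, -10, 6], [0, -6, -6, 8], [-5, 0, -7, 2]].
There the 3×3 minor on rows k ∈ {1, 2, 3}, columns (i,j) ∈ {(1,1), (1,2), (2,1)} is det [[-2, -5, -10], [0, -6, -6], [-5, 0, -7]] = 66 ≠ 0, so this unfolding has rank ≥ 3; CP rank is at least every unfolding rank, so rank(T) ≥ 3. (Unfolding ranks only ever bound the CP rank from below — rank(T) can be strictly larger than all of them — so the matching upper bound has to come from an explicit 3-term decomposition.)
Upper bound: T is a sum of 3 rank-1 terms, T = [1, -2] (x) [0, 1] (x) [-1, -2, -2] + [1, -1] (x) [1, -2] (x) [2, 2, -1] + [1, 2] (x) [1, 0] (x) [-4, -2, -4] (written with every a and b primitive with positive leading entry and the scale carried by c; CP decompositions are not unique, and this one is verified by expanding entrywise), so rank(T) ≤ 3.
These bounds meet, so rank(T) = 3.

3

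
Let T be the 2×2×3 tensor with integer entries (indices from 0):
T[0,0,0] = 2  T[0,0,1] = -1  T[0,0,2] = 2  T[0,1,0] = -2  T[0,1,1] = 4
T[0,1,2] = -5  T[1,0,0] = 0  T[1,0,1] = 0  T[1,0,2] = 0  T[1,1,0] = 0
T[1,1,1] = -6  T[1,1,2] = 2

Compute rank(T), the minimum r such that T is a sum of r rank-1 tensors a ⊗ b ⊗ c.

3

Lower bound: the mode-3 unfolding of T (rows indexed by k, columns by (i,j) = (0,0), (0,1), (1,0), (1,1)) is [[2, -2, 0, 0], [-1, 4, 0, -6], [2, -5, 0, 2]].
There the 3×3 minor on rows k ∈ {0, 1, 2}, columns (i,j) ∈ {(0,0), (0,1), (1,1)} is det [[2, -2, 0], [-1, 4, -6], [2, -5, 2]] = -24 ≠ 0, so this unfolding has rank ≥ 3; CP rank is at least every unfolding rank, so rank(T) ≥ 3. (This is only a lower bound: in general the CP rank may exceed every unfolding rank, so we still need to exhibit 3 rank-1 terms summing to T.)
Upper bound: T is a sum of 3 rank-1 terms, T = [0, 1] ⊗ [0, 1] ⊗ [4, -2, 0] + [1, -2] ⊗ [0, 1] ⊗ [2, 2, -1] + [1, 0] ⊗ [1, -2] ⊗ [2, -1, 2] (written with every a and b primitive with positive leading entry and the scale carried by c; CP decompositions are not unique, and this one is verified by expanding entrywise), so rank(T) ≤ 3.
These bounds meet, so rank(T) = 3.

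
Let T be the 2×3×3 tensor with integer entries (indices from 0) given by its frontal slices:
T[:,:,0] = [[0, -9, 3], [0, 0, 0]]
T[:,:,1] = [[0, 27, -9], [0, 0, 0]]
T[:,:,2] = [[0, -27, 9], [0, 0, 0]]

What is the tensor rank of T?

Lower bound: T ≠ 0 (e.g. T[0,1,0] = -9), so rank(T) ≥ 1.
Upper bound: if T = a ⊗ b ⊗ c then every fibre of T is a multiple of the corresponding factor, so read the factors off the fibres through the nonzero entry T[0,1,0] = -9.
The mode-1 fibre T[:,1,0] = [-9, 0] gives a = [1, 0] (primitive direction); the mode-2 fibre T[0,:,0] = [0, -9, 3] gives b = [0, 3, -1]; then c[k] = T[0,1,k] / (a[0]·b[1]) = [-9, 27, -27] / 3 = [-3, 9, -9].
Expanding [1, 0] ⊗ [0, 3, -1] ⊗ [-3, 9, -9] reproduces all 18 entries of T, so T = [1, 0] ⊗ [0, 3, -1] ⊗ [-3, 9, -9] and rank(T) ≤ 1.
These bounds meet, so rank(T) = 1.

1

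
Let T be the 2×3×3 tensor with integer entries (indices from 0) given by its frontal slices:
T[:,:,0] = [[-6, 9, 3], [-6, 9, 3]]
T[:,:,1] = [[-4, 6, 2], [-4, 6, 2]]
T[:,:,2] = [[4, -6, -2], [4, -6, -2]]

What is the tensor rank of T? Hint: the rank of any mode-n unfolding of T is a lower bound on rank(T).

1

Lower bound: T ≠ 0 (e.g. T[0,0,0] = -6), so rank(T) ≥ 1.
Upper bound: if T = a ⊗ b ⊗ c then every fibre of T is a multiple of the corresponding factor, so read the factors off the fibres through the nonzero entry T[0,0,0] = -6.
The mode-1 fibre T[:,0,0] = [-6, -6] gives a = [1, 1] (primitive direction); the mode-2 fibre T[0,:,0] = [-6, 9, 3] gives b = [2, -3, -1]; then c[k] = T[0,0,k] / (a[0]·b[0]) = [-6, -4, 4] / 2 = [-3, -2, 2].
Expanding [1, 1] ⊗ [2, -3, -1] ⊗ [-3, -2, 2] reproduces all 18 entries of T, so T = [1, 1] ⊗ [2, -3, -1] ⊗ [-3, -2, 2] and rank(T) ≤ 1.
These bounds meet, so rank(T) = 1.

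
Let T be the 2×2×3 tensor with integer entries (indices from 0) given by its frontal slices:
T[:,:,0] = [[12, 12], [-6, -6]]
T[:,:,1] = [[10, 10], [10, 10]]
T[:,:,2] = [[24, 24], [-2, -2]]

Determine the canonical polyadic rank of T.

Lower bound: in the mode-1 unfolding of T (rows indexed by i, columns by (j,k)) the 2×2 minor on rows i ∈ {0, 1}, columns (j,k) ∈ {(0,0), (0,1)} is det [[12, 10], [-6, 10]] = 180 ≠ 0, so that unfolding has rank ≥ 2 and hence rank(T) ≥ 2 (CP rank is at least every unfolding rank, though it can be larger).
Upper bound: T[:,j,:] = b[j]·M for every slice, with b = (1, 1) and M = [[12, 10, 24], [-6, 10, -2]] (rows i, columns k).
Splitting M by its rows (i = 0, 1), M = (1, 0)(12, 10, 24)ᵀ + (0, 1)(-6, 10, -2)ᵀ.
Hence T = (1, 0) ⊗ (1, 1) ⊗ (12, 10, 24) + (0, 1) ⊗ (1, 1) ⊗ (-6, 10, -2), so rank(T) ≤ 2.
These bounds meet, so rank(T) = 2.

2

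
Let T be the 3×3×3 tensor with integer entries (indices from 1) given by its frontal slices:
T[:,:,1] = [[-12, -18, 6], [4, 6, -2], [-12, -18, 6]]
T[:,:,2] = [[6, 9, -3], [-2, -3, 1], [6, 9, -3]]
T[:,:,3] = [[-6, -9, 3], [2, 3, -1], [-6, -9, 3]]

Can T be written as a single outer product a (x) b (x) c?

If T = a (x) b (x) c then every fibre of T is a multiple of the corresponding factor, so read the factors off the fibres through the nonzero entry T[1,1,1] = -12.
The mode-1 fibre T[:,1,1] = [-12, 4, -12] gives a = (3, -1, 3) (primitive direction); the mode-2 fibre T[1,:,1] = [-12, -18, 6] gives b = (2, 3, -1); then c[k] = T[1,1,k] / (a[1]·b[1]) = [-12, 6, -6] / 6 = (-2, 1, -1).
Expanding (3, -1, 3) (x) (2, 3, -1) (x) (-2, 1, -1) reproduces all 27 entries of T, so T = (3, -1, 3) (x) (2, 3, -1) (x) (-2, 1, -1) and rank(T) ≤ 1.
Equivalently every frontal slice T[:,:,k] is c[k] times the rank-1 matrix (3, -1, 3) (x) (2, 3, -1). So T has rank 1 (it is nonzero).

Yes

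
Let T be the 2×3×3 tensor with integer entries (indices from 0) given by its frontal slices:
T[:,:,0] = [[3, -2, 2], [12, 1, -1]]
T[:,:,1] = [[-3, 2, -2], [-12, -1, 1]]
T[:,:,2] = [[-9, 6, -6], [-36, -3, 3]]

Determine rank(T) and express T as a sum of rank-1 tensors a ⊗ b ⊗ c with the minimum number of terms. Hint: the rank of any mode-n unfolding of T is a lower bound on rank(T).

rank(T) = 2

Lower bound: in the mode-2 unfolding of T (rows indexed by j, columns by (i,k)) the 2×2 minor on rows j ∈ {0, 1}, columns (i,k) ∈ {(0,0), (1,0)} is det [[3, 12], [-2, 1]] = 27 ≠ 0, so that unfolding has rank ≥ 2 and hence rank(T) ≥ 2 (CP rank is at least every unfolding rank, though it can be larger).
Upper bound: T[:,:,k] = c[k]·M for every slice, with c = [1, -1, -3] and M = [[3, -2, 2], [12, 1, -1]] (rows i, columns j).
Splitting M by its rows (i = 0, 1), M = [1, 0][3, -2, 2]ᵀ + [0, 1][12, 1, -1]ᵀ.
Hence T = [1, 0] ⊗ [3, -2, 2] ⊗ [1, -1, -3] + [0, 1] ⊗ [12, 1, -1] ⊗ [1, -1, -3], so rank(T) ≤ 2.
These bounds meet, so rank(T) = 2.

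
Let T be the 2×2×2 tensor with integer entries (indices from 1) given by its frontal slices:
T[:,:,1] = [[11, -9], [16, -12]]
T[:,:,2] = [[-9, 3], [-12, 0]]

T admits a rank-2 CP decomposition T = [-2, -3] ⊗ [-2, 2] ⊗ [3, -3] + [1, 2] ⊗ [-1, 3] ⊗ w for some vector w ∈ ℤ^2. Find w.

w = [1, -3]

Subtract the known terms from T to get the rank-1 residual R = [1, 2] ⊗ [-1, 3] ⊗ w, so R[i,j,k] = a[i]·b[j]·w[k]. Pick indices with nonzero a[1]·b[1] = (1)·(-1) = -1. Only the fibre through (1,1,·) is needed: R[1,1,:] = T[1,1,:] − Σₗ aₗ[1]bₗ[1]cₗ = [11, -9] − (-2)·(-2)·[3, -3] = [-1, 3]. Then w[k] = R[1,1,k] / -1 for each k, giving w = [-1, 3] / -1 = [1, -3].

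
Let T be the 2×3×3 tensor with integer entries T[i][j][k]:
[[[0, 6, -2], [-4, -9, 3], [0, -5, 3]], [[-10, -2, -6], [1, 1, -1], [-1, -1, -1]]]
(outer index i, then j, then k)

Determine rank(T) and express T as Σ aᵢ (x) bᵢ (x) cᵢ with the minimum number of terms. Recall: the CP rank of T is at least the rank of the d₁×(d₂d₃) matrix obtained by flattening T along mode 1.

Lower bound: the mode-3 unfolding of T (rows indexed by k, columns by (i,j) = (0,0), (0,1), (0,2), (1,0), (1,1), (1,2)) is [[0, -4, 0, -10, 1, -1], [6, -9, -5, -2, 1, -1], [-2, 3, 3, -6, -1, -1]].
There the 3×3 minor on rows k ∈ {0, 1, 2}, columns (i,j) ∈ {(0,0), (0,1), (0,2)} is det [[0, -4, 0], [6, -9, -5], [-2, 3, 3]] = 32 ≠ 0, so this unfolding has rank ≥ 3; CP rank is at least every unfolding rank, so rank(T) ≥ 3. (Flattening ranks never certify an upper bound on CP rank; for that we must actually write T with 3 rank-1 terms.)
Upper bound: T is a sum of 3 rank-1 terms, T = (1, -2) (x) (2, 1, 1) (x) (2, 1, 1) + (2, -1) (x) (0, 2, 1) (x) (-2, -2, 0) + (2, 1) (x) (2, -1, -1) (x) (-1, 1, -1) (written with every a and b primitive with positive leading entry and the scale carried by c; CP decompositions are not unique, and this one is verified by expanding entrywise), so rank(T) ≤ 3.
These bounds meet, so rank(T) = 3.

rank(T) = 3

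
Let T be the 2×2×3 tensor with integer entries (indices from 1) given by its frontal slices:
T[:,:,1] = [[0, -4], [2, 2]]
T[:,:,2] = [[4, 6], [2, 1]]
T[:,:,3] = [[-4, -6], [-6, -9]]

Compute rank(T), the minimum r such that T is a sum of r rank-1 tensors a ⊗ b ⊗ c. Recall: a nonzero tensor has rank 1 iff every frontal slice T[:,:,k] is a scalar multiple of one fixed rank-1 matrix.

Lower bound: the mode-3 unfolding of T (rows indexed by k, columns by (i,j) = (1,1), (1,2), (2,1), (2,2)) is [[0, -4, 2, 2], [4, 6, 2, 1], [-4, -6, -6, -9]].
There the 3×3 minor on rows k ∈ {1, 2, 3}, columns (i,j) ∈ {(1,1), (1,2), (2,1)} is det [[0, -4, 2], [4, 6, 2], [-4, -6, -6]] = -64 ≠ 0, so this unfolding has rank ≥ 3; CP rank is at least every unfolding rank, so rank(T) ≥ 3. (Flattening ranks never certify an upper bound on CP rank; for that we must actually write T with 3 rank-1 terms.)
Upper bound: T is a sum of 3 rank-1 terms, T = [0, 1] ⊗ [1, 2] ⊗ [2, -2, -2] + [1, 1] ⊗ [1, 1] ⊗ [0, 4, -4] + [2, 1] ⊗ [0, 1] ⊗ [-2, 1, -1] (one valid choice — decompositions are not unique — normalised so each a, b is primitive with positive first nonzero entry; check it by expanding all entries), so rank(T) ≤ 3.
These bounds meet, so rank(T) = 3.

3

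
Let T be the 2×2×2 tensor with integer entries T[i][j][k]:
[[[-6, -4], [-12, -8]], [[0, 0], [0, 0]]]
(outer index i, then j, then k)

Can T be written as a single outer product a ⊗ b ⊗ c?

If T = a ⊗ b ⊗ c then every fibre of T is a multiple of the corresponding factor, so read the factors off the fibres through the nonzero entry T[0,0,0] = -6.
The mode-1 fibre T[:,0,0] = [-6, 0] gives a = [1, 0] (primitive direction); the mode-2 fibre T[0,:,0] = [-6, -12] gives b = [1, 2]; then c[k] = T[0,0,k] / (a[0]·b[0]) = [-6, -4] / 1 = [-6, -4].
Expanding [1, 0] ⊗ [1, 2] ⊗ [-6, -4] reproduces all 8 entries of T, so T = [1, 0] ⊗ [1, 2] ⊗ [-6, -4] and rank(T) ≤ 1.
Equivalently every frontal slice T[:,:,k] is c[k] times the rank-1 matrix [1, 0] ⊗ [1, 2]. So T has rank 1 (it is nonzero).

Yes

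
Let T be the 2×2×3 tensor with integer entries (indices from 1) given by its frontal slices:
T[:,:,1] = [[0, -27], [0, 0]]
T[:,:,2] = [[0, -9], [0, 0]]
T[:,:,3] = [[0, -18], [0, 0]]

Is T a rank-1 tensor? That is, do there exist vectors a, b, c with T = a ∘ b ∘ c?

If T = a ∘ b ∘ c then every fibre of T is a multiple of the corresponding factor, so read the factors off the fibres through the nonzero entry T[1,2,1] = -27.
The mode-1 fibre T[:,2,1] = [-27, 0] gives a = (1, 0) (primitive direction); the mode-2 fibre T[1,:,1] = [0, -27] gives b = (0, 1); then c[k] = T[1,2,k] / (a[1]·b[2]) = [-27, -9, -18] / 1 = (-27, -9, -18).
Expanding (1, 0) ∘ (0, 1) ∘ (-27, -9, -18) reproduces all 12 entries of T, so T = (1, 0) ∘ (0, 1) ∘ (-27, -9, -18) and rank(T) ≤ 1.
Equivalently every frontal slice T[:,:,k] is c[k] times the rank-1 matrix (1, 0) ∘ (0, 1). So T has rank 1 (it is nonzero).

Yes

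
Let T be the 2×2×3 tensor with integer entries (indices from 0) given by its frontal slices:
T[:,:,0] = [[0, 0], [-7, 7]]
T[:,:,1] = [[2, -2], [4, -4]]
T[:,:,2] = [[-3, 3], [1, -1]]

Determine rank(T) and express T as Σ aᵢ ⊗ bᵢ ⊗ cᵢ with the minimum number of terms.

rank(T) = 2

Lower bound: the mode-3 unfolding of T (rows indexed by k, columns by (i,j) = (0,0), (0,1), (1,0), (1,1)) is [[0, 0, -7, 7], [2, -2, 4, -4], [-3, 3, 1, -1]].
There the 2×2 minor on rows k ∈ {0, 1}, columns (i,j) ∈ {(0,0), (1,0)} is det [[0, -7], [2, 4]] = 14 ≠ 0, so this unfolding has rank ≥ 2; CP rank is at least every unfolding rank, so rank(T) ≥ 2. (Flattening ranks never certify an upper bound on CP rank; for that we must actually write T with 2 rank-1 terms.)
Upper bound — finding two terms. Every mode-2 slice of T is a multiple of one matrix: T[:,j,:] = b[j]·M with b = [1, -1] and M = [[0, 2, -3], [-7, 4, 1]] (rows indexed by i, columns by k). So it suffices to write M as a sum of two rank-1 matrices.
Splitting M by its rows (i = 0, 1), M = [1, 0][0, 2, -3]ᵀ + [0, 1][-7, 4, 1]ᵀ.
Hence T = [1, 0] ⊗ [1, -1] ⊗ [0, 2, -3] + [0, 1] ⊗ [1, -1] ⊗ [-7, 4, 1], so rank(T) ≤ 2.
These bounds meet, so rank(T) = 2.
Check entry T[1,1,0] = 7: (0)·(-1)·(0) + (1)·(-1)·(-7) = 7.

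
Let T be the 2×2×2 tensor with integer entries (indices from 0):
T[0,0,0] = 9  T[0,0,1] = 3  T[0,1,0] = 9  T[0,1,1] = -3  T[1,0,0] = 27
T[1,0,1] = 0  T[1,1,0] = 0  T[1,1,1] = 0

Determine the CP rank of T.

Lower bound: the mode-2 unfolding of T (rows indexed by j, columns by (i,k) = (0,0), (0,1), (1,0), (1,1)) is [[9, 3, 27, 0], [9, -3, 0, 0]].
There the 2×2 minor on rows j ∈ {0, 1}, columns (i,k) ∈ {(0,0), (0,1)} is det [[9, 3], [9, -3]] = -54 ≠ 0, so this unfolding has rank ≥ 2; CP rank is at least every unfolding rank, so rank(T) ≥ 2. (This is only a lower bound: in general the CP rank may exceed every unfolding rank, so we still need to exhibit 2 rank-1 terms summing to T.)
Upper bound — finding two terms. Write S_k = T[:,:,k] for the frontal slices: S₀ = [[9, 9], [27, 0]], S₁ = [[3, -3], [0, 0]].
If T = a₁ ⊗ b₁ ⊗ c₁ + a₂ ⊗ b₂ ⊗ c₂ then each S_k = c₁[k]·a₁b₁ᵀ + c₂[k]·a₂b₂ᵀ. S₀ and S₁ are linearly independent, so a₁b₁ᵀ and a₂b₂ᵀ must span the same plane of matrices: they are the rank-1 matrices of the form x·S₀ + y·S₁.
det(x·S₀ + y·S₁) is −243·x² + 81·xy = (-81)·(3·x − y)(x), vanishing at (x:y) = (1:3) and (0:1).
M₁ = S₀ + 3·S₁ = [[18, 0], [27, 0]] = 9·[2, 3][1, 0]ᵀ and M₂ = S₁ = [[3, -3], [0, 0]] = 3·[1, 0][1, -1]ᵀ, so take a₁ = [2, 3], b₁ = [1, 0], a₂ = [1, 0], b₂ = [1, -1].
Each slice is an integer combination of E₁ = a₁b₁ᵀ and E₂ = a₂b₂ᵀ: S₀ = 9·E₁ − 9·E₂, S₁ = 3·E₂; reading off coefficients, c₁ = [9, 0] and c₂ = [-9, 3].
Hence T = [2, 3] ⊗ [1, 0] ⊗ [9, 0] + [1, 0] ⊗ [1, -1] ⊗ [-9, 3], so rank(T) ≤ 2.
These bounds meet, so rank(T) = 2.

2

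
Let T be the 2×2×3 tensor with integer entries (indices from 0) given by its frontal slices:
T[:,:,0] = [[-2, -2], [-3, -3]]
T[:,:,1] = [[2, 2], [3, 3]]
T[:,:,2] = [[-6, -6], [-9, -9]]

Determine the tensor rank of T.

1

Lower bound: T ≠ 0 (e.g. T[0,0,0] = -2), so rank(T) ≥ 1.
Upper bound: if T = a ⊗ b ⊗ c then every fibre of T is a multiple of the corresponding factor, so read the factors off the fibres through the nonzero entry T[0,0,0] = -2.
The mode-1 fibre T[:,0,0] = [-2, -3] gives a = [2, 3] (primitive direction); the mode-2 fibre T[0,:,0] = [-2, -2] gives b = [1, 1]; then c[k] = T[0,0,k] / (a[0]·b[0]) = [-2, 2, -6] / 2 = [-1, 1, -3].
Expanding [2, 3] ⊗ [1, 1] ⊗ [-1, 1, -3] reproduces all 12 entries of T, so T = [2, 3] ⊗ [1, 1] ⊗ [-1, 1, -3] and rank(T) ≤ 1.
These bounds meet, so rank(T) = 1.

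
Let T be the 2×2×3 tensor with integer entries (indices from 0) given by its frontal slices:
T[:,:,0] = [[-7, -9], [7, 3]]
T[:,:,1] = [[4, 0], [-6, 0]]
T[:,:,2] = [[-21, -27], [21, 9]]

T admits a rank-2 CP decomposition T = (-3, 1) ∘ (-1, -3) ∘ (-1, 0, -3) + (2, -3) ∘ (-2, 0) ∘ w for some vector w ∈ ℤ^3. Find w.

w = (1, -1, 3)

Subtract the known terms from T to get the rank-1 residual R = (2, -3) ∘ (-2, 0) ∘ w, so R[i,j,k] = a[i]·b[j]·w[k]. Pick indices with nonzero a[0]·b[0] = (2)·(-2) = -4. Only the fibre through (0,0,·) is needed: R[0,0,:] = T[0,0,:] − Σₗ aₗ[0]bₗ[0]cₗ = [-7, 4, -21] − (-3)·(-1)·(-1, 0, -3) = [-4, 4, -12]. Then w[k] = R[0,0,k] / -4 for each k, giving w = [-4, 4, -12] / -4 = (1, -1, 3).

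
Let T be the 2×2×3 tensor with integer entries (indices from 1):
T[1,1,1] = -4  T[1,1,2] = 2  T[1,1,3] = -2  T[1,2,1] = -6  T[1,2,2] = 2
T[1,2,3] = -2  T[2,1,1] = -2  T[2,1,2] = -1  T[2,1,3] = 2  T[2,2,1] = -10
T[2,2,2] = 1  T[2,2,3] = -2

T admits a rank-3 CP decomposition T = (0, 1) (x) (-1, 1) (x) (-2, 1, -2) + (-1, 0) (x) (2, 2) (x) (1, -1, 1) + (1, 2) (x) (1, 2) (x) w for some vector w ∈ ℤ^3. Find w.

Subtract the known terms from T to get the rank-1 residual R = (1, 2) (x) (1, 2) (x) w, so R[i,j,k] = a[i]·b[j]·w[k]. Pick indices with nonzero a[1]·b[1] = (1)·(1) = 1. Only the fibre through (1,1,·) is needed: R[1,1,:] = T[1,1,:] − Σₗ aₗ[1]bₗ[1]cₗ = [-4, 2, -2] − (0)·(-1)·(-2, 1, -2) − (-1)·(2)·(1, -1, 1) = [-2, 0, 0]. Then w[k] = R[1,1,k] / 1 for each k, giving w = [-2, 0, 0] / 1 = (-2, 0, 0).

w = (-2, 0, 0)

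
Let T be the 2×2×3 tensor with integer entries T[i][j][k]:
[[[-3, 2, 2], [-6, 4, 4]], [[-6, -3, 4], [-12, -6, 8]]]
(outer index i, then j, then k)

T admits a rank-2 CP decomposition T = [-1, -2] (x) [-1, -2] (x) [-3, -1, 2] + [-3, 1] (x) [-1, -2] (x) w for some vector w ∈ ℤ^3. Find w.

w = [0, 1, 0]

Subtract the known terms from T to get the rank-1 residual R = [-3, 1] (x) [-1, -2] (x) w, so R[i,j,k] = a[i]·b[j]·w[k]. Pick indices with nonzero a[0]·b[0] = (-3)·(-1) = 3. Only the fibre through (0,0,·) is needed: R[0,0,:] = T[0,0,:] − Σₗ aₗ[0]bₗ[0]cₗ = [-3, 2, 2] − (-1)·(-1)·[-3, -1, 2] = [0, 3, 0]. Then w[k] = R[0,0,k] / 3 for each k, giving w = [0, 3, 0] / 3 = [0, 1, 0].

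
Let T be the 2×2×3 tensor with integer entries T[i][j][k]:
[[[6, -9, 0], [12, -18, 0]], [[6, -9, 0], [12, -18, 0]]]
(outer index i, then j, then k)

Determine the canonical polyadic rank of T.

Lower bound: T ≠ 0 (e.g. T[0,0,0] = 6), so rank(T) ≥ 1.
Upper bound: if T = a ∘ b ∘ c then every fibre of T is a multiple of the corresponding factor, so read the factors off the fibres through the nonzero entry T[0,0,0] = 6.
The mode-1 fibre T[:,0,0] = [6, 6] gives a = [1, 1] (primitive direction); the mode-2 fibre T[0,:,0] = [6, 12] gives b = [1, 2]; then c[k] = T[0,0,k] / (a[0]·b[0]) = [6, -9, 0] / 1 = [6, -9, 0].
Expanding [1, 1] ∘ [1, 2] ∘ [6, -9, 0] reproduces all 12 entries of T, so T = [1, 1] ∘ [1, 2] ∘ [6, -9, 0] and rank(T) ≤ 1.
These bounds meet, so rank(T) = 1.

1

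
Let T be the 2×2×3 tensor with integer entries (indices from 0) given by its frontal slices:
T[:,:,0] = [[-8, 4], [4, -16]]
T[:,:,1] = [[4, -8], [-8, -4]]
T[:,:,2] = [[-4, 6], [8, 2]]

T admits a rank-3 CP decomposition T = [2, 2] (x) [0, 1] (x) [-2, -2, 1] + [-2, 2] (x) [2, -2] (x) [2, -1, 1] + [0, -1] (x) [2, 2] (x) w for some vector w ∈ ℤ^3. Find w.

Subtract the known terms from T to get the rank-1 residual R = [0, -1] (x) [2, 2] (x) w, so R[i,j,k] = a[i]·b[j]·w[k]. Pick indices with nonzero a[1]·b[0] = (-1)·(2) = -2. Only the fibre through (1,0,·) is needed: R[1,0,:] = T[1,0,:] − Σₗ aₗ[1]bₗ[0]cₗ = [4, -8, 8] − (2)·(0)·[-2, -2, 1] − (2)·(2)·[2, -1, 1] = [-4, -4, 4]. Then w[k] = R[1,0,k] / -2 for each k, giving w = [-4, -4, 4] / -2 = [2, 2, -2].

w = [2, 2, -2]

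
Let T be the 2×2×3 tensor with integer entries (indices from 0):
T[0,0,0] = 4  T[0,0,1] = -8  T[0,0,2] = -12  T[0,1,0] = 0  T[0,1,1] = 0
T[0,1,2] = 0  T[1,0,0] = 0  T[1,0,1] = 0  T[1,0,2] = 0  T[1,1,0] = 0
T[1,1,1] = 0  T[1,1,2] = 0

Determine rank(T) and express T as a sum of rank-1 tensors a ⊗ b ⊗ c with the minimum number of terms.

Lower bound: T ≠ 0 (e.g. T[0,0,0] = 4), so rank(T) ≥ 1.
Upper bound: if T = a ⊗ b ⊗ c then every fibre of T is a multiple of the corresponding factor, so read the factors off the fibres through the nonzero entry T[0,0,0] = 4.
The mode-1 fibre T[:,0,0] = [4, 0] gives a = [1, 0] (primitive direction); the mode-2 fibre T[0,:,0] = [4, 0] gives b = [1, 0]; then c[k] = T[0,0,k] / (a[0]·b[0]) = [4, -8, -12] / 1 = [4, -8, -12].
Expanding [1, 0] ⊗ [1, 0] ⊗ [4, -8, -12] reproduces all 12 entries of T, so T = [1, 0] ⊗ [1, 0] ⊗ [4, -8, -12] and rank(T) ≤ 1.
These bounds meet, so rank(T) = 1.
Check entry T[0,0,0] = 4: (1)·(1)·(4) = 4.

rank(T) = 1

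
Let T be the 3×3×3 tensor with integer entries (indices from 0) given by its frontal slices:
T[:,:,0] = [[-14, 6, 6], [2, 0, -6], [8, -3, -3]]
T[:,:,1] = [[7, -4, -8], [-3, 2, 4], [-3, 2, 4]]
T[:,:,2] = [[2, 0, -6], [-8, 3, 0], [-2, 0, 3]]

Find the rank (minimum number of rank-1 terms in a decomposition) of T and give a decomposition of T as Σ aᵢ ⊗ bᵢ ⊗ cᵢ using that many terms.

Lower bound: in the mode-1 unfolding of T (rows indexed by i, columns by (j,k)) the 3×3 minor on rows i ∈ {0, 1, 2}, columns (j,k) ∈ {(0,0), (0,1), (0,2)} is det [[-14, 7, 2], [2, -3, -8], [8, -3, -2]] = -132 ≠ 0, so that unfolding has rank ≥ 3 and hence rank(T) ≥ 3 (CP rank is at least every unfolding rank, though it can be larger).
Upper bound: T is a sum of 3 rank-1 terms, T = [1, -1, -1] ⊗ [1, 0, 0] ⊗ [-2, -1, 2] + [2, -1, -1] ⊗ [2, -1, -2] ⊗ [-2, 2, 1] + [2, 2, -1] ⊗ [2, -1, 1] ⊗ [-1, 0, -1] (one valid choice — decompositions are not unique — normalised so each a, b is primitive with positive first nonzero entry; check it by expanding all entries), so rank(T) ≤ 3.
These bounds meet, so rank(T) = 3.

rank(T) = 3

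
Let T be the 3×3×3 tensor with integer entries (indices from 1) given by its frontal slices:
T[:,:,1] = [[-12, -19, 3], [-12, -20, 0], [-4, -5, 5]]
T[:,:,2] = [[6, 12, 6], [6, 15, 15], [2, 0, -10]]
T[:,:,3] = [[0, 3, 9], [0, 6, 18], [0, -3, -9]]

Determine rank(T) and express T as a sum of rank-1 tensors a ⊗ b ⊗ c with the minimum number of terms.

rank(T) = 2

Lower bound: the mode-1 unfolding of T (rows indexed by i, columns by (j,k) = (1,1), (1,2), (1,3), (2,1), (2,2), (2,3), (3,1), (3,2), (3,3)) is [[-12, 6, 0, -19, 12, 3, 3, 6, 9], [-12, 6, 0, -20, 15, 6, 0, 15, 18], [-4, 2, 0, -5, 0, -3, 5, -10, -9]].
There the 2×2 minor on rows i ∈ {1, 2}, columns (j,k) ∈ {(1,1), (2,1)} is det [[-12, -19], [-12, -20]] = 12 ≠ 0, so this unfolding has rank ≥ 2; CP rank is at least every unfolding rank, so rank(T) ≥ 2. (Flattening ranks never certify an upper bound on CP rank; for that we must actually write T with 2 rank-1 terms.)
Upper bound — finding two terms. Write S_k = T[:,:,k] for the frontal slices: S₁ = [[-12, -19, 3], [-12, -20, 0], [-4, -5, 5]], S₂ = [[6, 12, 6], [6, 15, 15], [2, 0, -10]], S₃ = [[0, 3, 9], [0, 6, 18], [0, -3, -9]].
If T = a₁ ⊗ b₁ ⊗ c₁ + a₂ ⊗ b₂ ⊗ c₂ then each S_k = c₁[k]·a₁b₁ᵀ + c₂[k]·a₂b₂ᵀ. S₁ and S₂ are linearly independent, so a₁b₁ᵀ and a₂b₂ᵀ must span the same plane of matrices: they are the rank-1 matrices of the form x·S₁ + y·S₂.
The 2×2 minor of x·S₁ + y·S₂ on rows {1,2}, columns {1,2} is 12·x² − 42·xy + 18·y² = 6·(x − 3·y)(2·x − y), vanishing at (x:y) = (3:1) and (1:2).
M₁ = 3·S₁ + S₂ = [[-30, -45, 15], [-30, -45, 15], [-10, -15, 5]] = (-5)·(3, 3, 1)(2, 3, -1)ᵀ and M₂ = S₁ + 2·S₂ = [[0, 5, 15], [0, 10, 30], [0, -5, -15]] = 5·(1, 2, -1)(0, 1, 3)ᵀ, so take a₁ = (3, 3, 1), b₁ = (2, 3, -1), a₂ = (1, 2, -1), b₂ = (0, 1, 3).
Each slice is an integer combination of E₁ = a₁b₁ᵀ and E₂ = a₂b₂ᵀ: S₁ = −2·E₁ − E₂, S₂ = E₁ + 3·E₂, S₃ = 3·E₂; reading off coefficients, c₁ = (-2, 1, 0) and c₂ = (-1, 3, 3).
Hence T = (3, 3, 1) ⊗ (2, 3, -1) ⊗ (-2, 1, 0) + (1, 2, -1) ⊗ (0, 1, 3) ⊗ (-1, 3, 3), so rank(T) ≤ 2.
These bounds meet, so rank(T) = 2.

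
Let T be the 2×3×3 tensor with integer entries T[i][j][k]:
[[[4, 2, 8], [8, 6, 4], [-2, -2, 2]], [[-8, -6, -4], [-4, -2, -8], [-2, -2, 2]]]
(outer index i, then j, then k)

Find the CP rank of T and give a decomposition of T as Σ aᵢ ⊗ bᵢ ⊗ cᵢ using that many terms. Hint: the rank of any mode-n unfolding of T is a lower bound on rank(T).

rank(T) = 2

Lower bound: the mode-3 unfolding of T (rows indexed by k, columns by (i,j) = (0,0), (0,1), (0,2), (1,0), (1,1), (1,2)) is [[4, 8, -2, -8, -4, -2], [2, 6, -2, -6, -2, -2], [8, 4, 2, -4, -8, 2]].
There the 2×2 minor on rows k ∈ {0, 1}, columns (i,j) ∈ {(0,0), (0,1)} is det [[4, 8], [2, 6]] = 8 ≠ 0, so this unfolding has rank ≥ 2; CP rank is at least every unfolding rank, so rank(T) ≥ 2. (Unfolding ranks only ever bound the CP rank from below — rank(T) can be strictly larger than all of them — so the matching upper bound has to come from an explicit 2-term decomposition.)
Upper bound — finding two terms. Write S_k = T[:,:,k] for the frontal slices: S₀ = [[4, 8, -2], [-8, -4, -2]], S₁ = [[2, 6, -2], [-6, -2, -2]], S₂ = [[8, 4, 2], [-4, -8, 2]].
If T = a₁ ⊗ b₁ ⊗ c₁ + a₂ ⊗ b₂ ⊗ c₂ then each S_k = c₁[k]·a₁b₁ᵀ + c₂[k]·a₂b₂ᵀ. S₀ and S₁ are linearly independent, so a₁b₁ᵀ and a₂b₂ᵀ must span the same plane of matrices: they are the rank-1 matrices of the form x·S₀ + y·S₁.
The 2×2 minor of x·S₀ + y·S₁ on rows {0,1}, columns {0,1} is 48·x² + 80·xy + 32·y² = 16·(3·x + 2·y)(x + y), vanishing at (x:y) = (2:-3) and (1:-1).
M₁ = 2·S₀ − 3·S₁ = [[2, -2, 2], [2, -2, 2]] = 2·[1, 1][1, -1, 1]ᵀ and M₂ = S₀ − S₁ = [[2, 2, 0], [-2, -2, 0]] = 2·[1, -1][1, 1, 0]ᵀ, so take a₁ = [1, 1], b₁ = [1, -1, 1], a₂ = [1, -1], b₂ = [1, 1, 0].
Each slice is an integer combination of E₁ = a₁b₁ᵀ and E₂ = a₂b₂ᵀ: S₀ = −2·E₁ + 6·E₂, S₁ = −2·E₁ + 4·E₂, S₂ = 2·E₁ + 6·E₂; reading off coefficients, c₁ = [-2, -2, 2] and c₂ = [6, 4, 6].
Hence T = [1, 1] ⊗ [1, -1, 1] ⊗ [-2, -2, 2] + [1, -1] ⊗ [1, 1, 0] ⊗ [6, 4, 6], so rank(T) ≤ 2.
These bounds meet, so rank(T) = 2.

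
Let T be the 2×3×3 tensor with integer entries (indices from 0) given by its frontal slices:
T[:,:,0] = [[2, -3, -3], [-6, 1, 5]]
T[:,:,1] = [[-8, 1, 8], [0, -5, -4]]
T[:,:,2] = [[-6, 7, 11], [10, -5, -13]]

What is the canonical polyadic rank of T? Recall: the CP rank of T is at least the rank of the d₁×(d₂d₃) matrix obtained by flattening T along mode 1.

3

Lower bound: the mode-2 unfolding of T (rows indexed by j, columns by (i,k) = (0,0), (0,1), (0,2), (1,0), (1,1), (1,2)) is [[2, -8, -6, -6, 0, 10], [-3, 1, 7, 1, -5, -5], [-3, 8, 11, 5, -4, -13]].
There the 3×3 minor on rows j ∈ {0, 1, 2}, columns (i,k) ∈ {(0,0), (0,1), (0,2)} is det [[2, -8, -6], [-3, 1, 7], [-3, 8, 11]] = -60 ≠ 0, so this unfolding has rank ≥ 3; CP rank is at least every unfolding rank, so rank(T) ≥ 3. (Unfolding ranks only ever bound the CP rank from below — rank(T) can be strictly larger than all of them — so the matching upper bound has to come from an explicit 3-term decomposition.)
Upper bound: T is a sum of 3 rank-1 terms, T = [1, -1] ⊗ [1, -1, -2] ⊗ [0, -2, -4] + [1, -1] ⊗ [2, -1, -2] ⊗ [2, -1, -2] + [1, 1] ⊗ [2, 1, -1] ⊗ [-1, -2, 1] (written with every a and b primitive with positive leading entry and the scale carried by c; CP decompositions are not unique, and this one is verified by expanding entrywise), so rank(T) ≤ 3.
These bounds meet, so rank(T) = 3.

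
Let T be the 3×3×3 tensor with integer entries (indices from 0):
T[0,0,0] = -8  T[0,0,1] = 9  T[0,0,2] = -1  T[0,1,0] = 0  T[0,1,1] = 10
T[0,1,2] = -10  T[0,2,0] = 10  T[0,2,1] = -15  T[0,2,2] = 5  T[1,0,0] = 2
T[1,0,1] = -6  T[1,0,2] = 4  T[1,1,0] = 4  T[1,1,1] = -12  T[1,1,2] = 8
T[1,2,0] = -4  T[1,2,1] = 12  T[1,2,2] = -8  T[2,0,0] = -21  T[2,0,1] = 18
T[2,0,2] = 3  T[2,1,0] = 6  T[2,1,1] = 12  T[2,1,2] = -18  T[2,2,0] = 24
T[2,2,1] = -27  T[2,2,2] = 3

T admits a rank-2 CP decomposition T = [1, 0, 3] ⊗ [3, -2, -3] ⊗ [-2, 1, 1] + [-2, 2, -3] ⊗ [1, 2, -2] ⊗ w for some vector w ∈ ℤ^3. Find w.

w = [1, -3, 2]

Subtract the known terms from T to get the rank-1 residual R = [-2, 2, -3] ⊗ [1, 2, -2] ⊗ w, so R[i,j,k] = a[i]·b[j]·w[k]. Pick indices with nonzero a[0]·b[0] = (-2)·(1) = -2. Only the fibre through (0,0,·) is needed: R[0,0,:] = T[0,0,:] − Σₗ aₗ[0]bₗ[0]cₗ = [-8, 9, -1] − (1)·(3)·[-2, 1, 1] = [-2, 6, -4]. Then w[k] = R[0,0,k] / -2 for each k, giving w = [-2, 6, -4] / -2 = [1, -3, 2].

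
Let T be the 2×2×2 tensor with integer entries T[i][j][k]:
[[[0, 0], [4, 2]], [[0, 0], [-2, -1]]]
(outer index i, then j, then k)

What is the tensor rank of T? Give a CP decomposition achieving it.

rank(T) = 1

Lower bound: T ≠ 0 (e.g. T[0,1,0] = 4), so rank(T) ≥ 1.
Upper bound: the mode-1 fibre T[:,1,0] = [4, -2] gives a = [2, -1] (primitive direction); the mode-2 fibre T[0,:,0] = [0, 4] gives b = [0, 1]; then c[k] = T[0,1,k] / (a[0]·b[1]) = [4, 2] / 2 = [2, 1].
Expanding [2, -1] ⊗ [0, 1] ⊗ [2, 1] reproduces all 8 entries of T, so T = [2, -1] ⊗ [0, 1] ⊗ [2, 1] and rank(T) ≤ 1.
These bounds meet, so rank(T) = 1.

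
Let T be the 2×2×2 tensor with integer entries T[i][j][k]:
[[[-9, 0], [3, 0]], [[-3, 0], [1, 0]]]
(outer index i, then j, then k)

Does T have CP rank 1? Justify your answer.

Yes

The mode-1 fibre T[:,0,0] = [-9, -3] gives a = (3, 1) (primitive direction); the mode-2 fibre T[0,:,0] = [-9, 3] gives b = (3, -1); then c[k] = T[0,0,k] / (a[0]·b[0]) = [-9, 0] / 9 = (-1, 0).
Expanding (3, 1) ∘ (3, -1) ∘ (-1, 0) reproduces all 8 entries of T, so T = (3, 1) ∘ (3, -1) ∘ (-1, 0) and rank(T) ≤ 1.
Equivalently every frontal slice T[:,:,k] is c[k] times the rank-1 matrix (3, 1) ∘ (3, -1). So T has rank 1 (it is nonzero).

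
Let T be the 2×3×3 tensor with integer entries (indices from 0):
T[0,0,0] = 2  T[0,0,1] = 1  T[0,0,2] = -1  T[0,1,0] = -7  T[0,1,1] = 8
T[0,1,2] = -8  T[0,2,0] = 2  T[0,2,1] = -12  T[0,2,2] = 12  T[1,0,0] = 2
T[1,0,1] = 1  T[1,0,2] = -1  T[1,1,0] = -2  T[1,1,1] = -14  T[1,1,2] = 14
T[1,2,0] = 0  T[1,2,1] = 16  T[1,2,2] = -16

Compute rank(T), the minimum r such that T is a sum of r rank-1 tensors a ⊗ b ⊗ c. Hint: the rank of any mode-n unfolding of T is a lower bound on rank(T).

3

Lower bound: the mode-2 unfolding of T (rows indexed by j, columns by (i,k) = (0,0), (0,1), (0,2), (1,0), (1,1), (1,2)) is [[2, 1, -1, 2, 1, -1], [-7, 8, -8, -2, -14, 14], [2, -12, 12, 0, 16, -16]].
There the 3×3 minor on rows j ∈ {0, 1, 2}, columns (i,k) ∈ {(0,0), (0,1), (1,0)} is det [[2, 1, 2], [-7, 8, -2], [2, -12, 0]] = 84 ≠ 0, so this unfolding has rank ≥ 3; CP rank is at least every unfolding rank, so rank(T) ≥ 3. (Flattening ranks never certify an upper bound on CP rank; for that we must actually write T with 3 rank-1 terms.)
Upper bound: T is a sum of 3 rank-1 terms, T = [1, -2] ⊗ [0, 1, -2] ⊗ [1, 2, -2] + [1, -1] ⊗ [0, 1, -1] ⊗ [-4, 8, -8] + [1, 1] ⊗ [1, -2, 0] ⊗ [2, 1, -1] (written with every a and b primitive with positive leading entry and the scale carried by c; CP decompositions are not unique, and this one is verified by expanding entrywise), so rank(T) ≤ 3.
These bounds meet, so rank(T) = 3.
Check entry T[1,1,2] = 14: (-2)·(1)·(-2) + (-1)·(1)·(-8) + (1)·(-2)·(-1) = 14.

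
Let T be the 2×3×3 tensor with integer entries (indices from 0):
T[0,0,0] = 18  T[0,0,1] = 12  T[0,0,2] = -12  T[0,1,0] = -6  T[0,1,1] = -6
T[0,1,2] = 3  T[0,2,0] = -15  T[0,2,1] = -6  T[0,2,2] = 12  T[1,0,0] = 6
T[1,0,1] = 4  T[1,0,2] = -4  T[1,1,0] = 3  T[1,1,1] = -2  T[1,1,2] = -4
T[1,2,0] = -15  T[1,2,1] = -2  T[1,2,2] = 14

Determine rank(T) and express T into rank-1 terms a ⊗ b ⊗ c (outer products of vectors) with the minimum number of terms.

rank(T) = 2

Lower bound: the mode-1 unfolding of T (rows indexed by i, columns by (j,k) = (0,0), (0,1), (0,2), (1,0), (1,1), (1,2), (2,0), (2,1), (2,2)) is [[18, 12, -12, -6, -6, 3, -15, -6, 12], [6, 4, -4, 3, -2, -4, -15, -2, 14]].
There the 2×2 minor on rows i ∈ {0, 1}, columns (j,k) ∈ {(0,0), (1,0)} is det [[18, -6], [6, 3]] = 90 ≠ 0, so this unfolding has rank ≥ 2; CP rank is at least every unfolding rank, so rank(T) ≥ 2. (Flattening ranks never certify an upper bound on CP rank; for that we must actually write T with 2 rank-1 terms.)
Upper bound — finding two terms. Write S_k = T[:,:,k] for the frontal slices: S₀ = [[18, -6, -15], [6, 3, -15]], S₁ = [[12, -6, -6], [4, -2, -2]], S₂ = [[-12, 3, 12], [-4, -4, 14]].
If T = a₁ ⊗ b₁ ⊗ c₁ + a₂ ⊗ b₂ ⊗ c₂ then each S_k = c₁[k]·a₁b₁ᵀ + c₂[k]·a₂b₂ᵀ. S₀ and S₁ are linearly independent, so a₁b₁ᵀ and a₂b₂ᵀ must span the same plane of matrices: they are the rank-1 matrices of the form x·S₀ + y·S₁.
The 2×2 minor of x·S₀ + y·S₁ on rows {0,1}, columns {0,1} is 90·x² + 60·xy = 30·(3·x + 2·y)(x), vanishing at (x:y) = (2:-3) and (0:1).
M₁ = 2·S₀ − 3·S₁ = [[0, 6, -12], [0, 12, -24]] = 6·(1, 2)(0, 1, -2)ᵀ and M₂ = S₁ = [[12, -6, -6], [4, -2, -2]] = 2·(3, 1)(2, -1, -1)ᵀ, so take a₁ = (1, 2), b₁ = (0, 1, -2), a₂ = (3, 1), b₂ = (2, -1, -1).
Each slice is an integer combination of E₁ = a₁b₁ᵀ and E₂ = a₂b₂ᵀ: S₀ = 3·E₁ + 3·E₂, S₁ = 2·E₂, S₂ = −3·E₁ − 2·E₂; reading off coefficients, c₁ = (3, 0, -3) and c₂ = (3, 2, -2).
Hence T = (1, 2) ⊗ (0, 1, -2) ⊗ (3, 0, -3) + (3, 1) ⊗ (2, -1, -1) ⊗ (3, 2, -2), so rank(T) ≤ 2.
These bounds meet, so rank(T) = 2.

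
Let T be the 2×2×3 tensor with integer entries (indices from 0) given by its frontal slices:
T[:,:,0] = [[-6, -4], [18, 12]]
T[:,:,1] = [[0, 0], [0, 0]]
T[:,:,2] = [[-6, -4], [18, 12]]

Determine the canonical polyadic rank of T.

1

Lower bound: T ≠ 0 (e.g. T[0,0,0] = -6), so rank(T) ≥ 1.
Upper bound: if T = a (x) b (x) c then every fibre of T is a multiple of the corresponding factor, so read the factors off the fibres through the nonzero entry T[0,0,0] = -6.
The mode-1 fibre T[:,0,0] = [-6, 18] gives a = [1, -3] (primitive direction); the mode-2 fibre T[0,:,0] = [-6, -4] gives b = [3, 2]; then c[k] = T[0,0,k] / (a[0]·b[0]) = [-6, 0, -6] / 3 = [-2, 0, -2].
Expanding [1, -3] (x) [3, 2] (x) [-2, 0, -2] reproduces all 12 entries of T, so T = [1, -3] (x) [3, 2] (x) [-2, 0, -2] and rank(T) ≤ 1.
These bounds meet, so rank(T) = 1.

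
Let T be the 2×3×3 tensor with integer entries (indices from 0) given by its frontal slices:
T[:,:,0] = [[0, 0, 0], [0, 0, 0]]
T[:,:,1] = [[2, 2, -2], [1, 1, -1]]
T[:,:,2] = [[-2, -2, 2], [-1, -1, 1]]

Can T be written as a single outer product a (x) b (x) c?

If T = a (x) b (x) c then every fibre of T is a multiple of the corresponding factor, so read the factors off the fibres through the nonzero entry T[0,0,1] = 2.
The mode-1 fibre T[:,0,1] = [2, 1] gives a = [2, 1] (primitive direction); the mode-2 fibre T[0,:,1] = [2, 2, -2] gives b = [1, 1, -1]; then c[k] = T[0,0,k] / (a[0]·b[0]) = [0, 2, -2] / 2 = [0, 1, -1].
Expanding [2, 1] (x) [1, 1, -1] (x) [0, 1, -1] reproduces all 18 entries of T, so T = [2, 1] (x) [1, 1, -1] (x) [0, 1, -1] and rank(T) ≤ 1.
Equivalently every frontal slice T[:,:,k] is c[k] times the rank-1 matrix [2, 1] (x) [1, 1, -1]. So T has rank 1 (it is nonzero).

Yes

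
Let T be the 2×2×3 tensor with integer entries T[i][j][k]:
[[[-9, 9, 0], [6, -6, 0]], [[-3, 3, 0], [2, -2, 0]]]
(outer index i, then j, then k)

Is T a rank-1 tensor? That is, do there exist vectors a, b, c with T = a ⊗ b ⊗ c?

The mode-1 fibre T[:,0,0] = [-9, -3] gives a = (3, 1) (primitive direction); the mode-2 fibre T[0,:,0] = [-9, 6] gives b = (3, -2); then c[k] = T[0,0,k] / (a[0]·b[0]) = [-9, 9, 0] / 9 = (-1, 1, 0).
Expanding (3, 1) ⊗ (3, -2) ⊗ (-1, 1, 0) reproduces all 12 entries of T, so T = (3, 1) ⊗ (3, -2) ⊗ (-1, 1, 0) and rank(T) ≤ 1.
Equivalently every frontal slice T[:,:,k] is c[k] times the rank-1 matrix (3, 1) ⊗ (3, -2). So T has rank 1 (it is nonzero).

Yes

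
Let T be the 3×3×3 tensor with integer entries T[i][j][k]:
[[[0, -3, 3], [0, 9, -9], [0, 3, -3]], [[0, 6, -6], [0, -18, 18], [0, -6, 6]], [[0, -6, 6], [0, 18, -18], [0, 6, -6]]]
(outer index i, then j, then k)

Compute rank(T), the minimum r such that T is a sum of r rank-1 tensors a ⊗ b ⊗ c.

1

Lower bound: T ≠ 0 (e.g. T[0,0,1] = -3), so rank(T) ≥ 1.
Upper bound: if T = a ⊗ b ⊗ c then every fibre of T is a multiple of the corresponding factor, so read the factors off the fibres through the nonzero entry T[0,0,1] = -3.
The mode-1 fibre T[:,0,1] = [-3, 6, -6] gives a = [1, -2, 2] (primitive direction); the mode-2 fibre T[0,:,1] = [-3, 9, 3] gives b = [1, -3, -1]; then c[k] = T[0,0,k] / (a[0]·b[0]) = [0, -3, 3] / 1 = [0, -3, 3].
Expanding [1, -2, 2] ⊗ [1, -3, -1] ⊗ [0, -3, 3] reproduces all 27 entries of T, so T = [1, -2, 2] ⊗ [1, -3, -1] ⊗ [0, -3, 3] and rank(T) ≤ 1.
These bounds meet, so rank(T) = 1.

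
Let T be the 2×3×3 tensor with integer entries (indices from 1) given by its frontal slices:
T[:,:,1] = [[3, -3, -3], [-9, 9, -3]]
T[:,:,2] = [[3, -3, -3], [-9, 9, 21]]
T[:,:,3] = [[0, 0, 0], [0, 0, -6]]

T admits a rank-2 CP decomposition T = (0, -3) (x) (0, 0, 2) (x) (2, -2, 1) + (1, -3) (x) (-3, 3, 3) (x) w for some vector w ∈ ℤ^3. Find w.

Subtract the known terms from T to get the rank-1 residual R = (1, -3) (x) (-3, 3, 3) (x) w, so R[i,j,k] = a[i]·b[j]·w[k]. Pick indices with nonzero a[1]·b[1] = (1)·(-3) = -3. Only the fibre through (1,1,·) is needed: R[1,1,:] = T[1,1,:] − Σₗ aₗ[1]bₗ[1]cₗ = [3, 3, 0] − (0)·(0)·(2, -2, 1) = [3, 3, 0]. Then w[k] = R[1,1,k] / -3 for each k, giving w = [3, 3, 0] / -3 = (-1, -1, 0).

w = (-1, -1, 0)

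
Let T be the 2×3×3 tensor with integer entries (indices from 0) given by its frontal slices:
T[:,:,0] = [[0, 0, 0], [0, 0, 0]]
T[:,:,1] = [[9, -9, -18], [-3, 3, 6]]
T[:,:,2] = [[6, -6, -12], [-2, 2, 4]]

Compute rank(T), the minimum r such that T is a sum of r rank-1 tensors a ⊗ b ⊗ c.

Lower bound: T ≠ 0 (e.g. T[0,0,1] = 9), so rank(T) ≥ 1.
Upper bound: if T = a ⊗ b ⊗ c then every fibre of T is a multiple of the corresponding factor, so read the factors off the fibres through the nonzero entry T[0,0,1] = 9.
The mode-1 fibre T[:,0,1] = [9, -3] gives a = [3, -1] (primitive direction); the mode-2 fibre T[0,:,1] = [9, -9, -18] gives b = [1, -1, -2]; then c[k] = T[0,0,k] / (a[0]·b[0]) = [0, 9, 6] / 3 = [0, 3, 2].
Expanding [3, -1] ⊗ [1, -1, -2] ⊗ [0, 3, 2] reproduces all 18 entries of T, so T = [3, -1] ⊗ [1, -1, -2] ⊗ [0, 3, 2] and rank(T) ≤ 1.
These bounds meet, so rank(T) = 1.

1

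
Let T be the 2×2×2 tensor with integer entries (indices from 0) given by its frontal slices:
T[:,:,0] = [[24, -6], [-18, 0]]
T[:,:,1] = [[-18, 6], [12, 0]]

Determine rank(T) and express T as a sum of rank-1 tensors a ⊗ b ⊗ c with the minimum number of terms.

Lower bound: the mode-1 unfolding of T (rows indexed by i, columns by (j,k) = (0,0), (0,1), (1,0), (1,1)) is [[24, -18, -6, 6], [-18, 12, 0, 0]].
There the 2×2 minor on rows i ∈ {0, 1}, columns (j,k) ∈ {(0,0), (0,1)} is det [[24, -18], [-18, 12]] = -36 ≠ 0, so this unfolding has rank ≥ 2; CP rank is at least every unfolding rank, so rank(T) ≥ 2. (This is only a lower bound: in general the CP rank may exceed every unfolding rank, so we still need to exhibit 2 rank-1 terms summing to T.)
Upper bound — finding two terms. Write S_k = T[:,:,k] for the frontal slices: S₀ = [[24, -6], [-18, 0]], S₁ = [[-18, 6], [12, 0]].
If T = a₁ ⊗ b₁ ⊗ c₁ + a₂ ⊗ b₂ ⊗ c₂ then each S_k = c₁[k]·a₁b₁ᵀ + c₂[k]·a₂b₂ᵀ. S₀ and S₁ are linearly independent, so a₁b₁ᵀ and a₂b₂ᵀ must span the same plane of matrices: they are the rank-1 matrices of the form x·S₀ + y·S₁.
det(x·S₀ + y·S₁) is −108·x² + 180·xy − 72·y² = (-36)·(3·x − 2·y)(x − y), vanishing at (x:y) = (2:3) and (1:1).
M₁ = 2·S₀ + 3·S₁ = [[-6, 6], [0, 0]] = (-6)·[1, 0][1, -1]ᵀ and M₂ = S₀ + S₁ = [[6, 0], [-6, 0]] = 6·[1, -1][1, 0]ᵀ, so take a₁ = [1, 0], b₁ = [1, -1], a₂ = [1, -1], b₂ = [1, 0].
Each slice is an integer combination of E₁ = a₁b₁ᵀ and E₂ = a₂b₂ᵀ: S₀ = 6·E₁ + 18·E₂, S₁ = −6·E₁ − 12·E₂; reading off coefficients, c₁ = [6, -6] and c₂ = [18, -12].
Hence T = [1, 0] ⊗ [1, -1] ⊗ [6, -6] + [1, -1] ⊗ [1, 0] ⊗ [18, -12], so rank(T) ≤ 2.
These bounds meet, so rank(T) = 2.
Check entry T[0,1,0] = -6: (1)·(-1)·(6) + (1)·(0)·(18) = -6.

rank(T) = 2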